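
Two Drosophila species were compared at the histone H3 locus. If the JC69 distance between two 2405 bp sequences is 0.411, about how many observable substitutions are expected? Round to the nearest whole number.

761

Invert JC69: p = (3/4)(1 − e^(−4d/3)) = 0.75 × (1 − e^(-0.548)) = 0.75 × (1 − 0.578105) = 0.316421.
Expected differing sites = pL ≈ 0.316421 × 2405 = 760.992505 ≈ 761.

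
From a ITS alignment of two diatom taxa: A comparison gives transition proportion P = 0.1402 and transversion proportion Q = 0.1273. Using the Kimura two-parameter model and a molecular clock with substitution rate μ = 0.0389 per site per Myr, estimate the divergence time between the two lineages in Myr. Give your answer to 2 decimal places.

Under the Kimura two-parameter model, d = −½ ln(1 − 2P − Q) − ¼ ln(1 − 2Q).
1 − 2P − Q = 0.5923, giving −½ ln(0.5923) = 0.261871.
1 − 2Q = 0.7454, giving −¼ ln(0.7454) = 0.073459.
d = 0.261871 + 0.073459 = 0.335330.
Under a molecular clock d = 2μt, so t = d/(2μ) = 0.335330 / (2 × 0.0389) = 4.31 Myr.

4.31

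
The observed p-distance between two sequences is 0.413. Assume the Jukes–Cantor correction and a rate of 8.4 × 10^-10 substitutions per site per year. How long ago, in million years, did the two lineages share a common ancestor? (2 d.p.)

357.14

d = −(3/4) ln(1 − 4p/3) = −0.75 ln(1 − 0.550667) = −0.75 ln(0.449333)
  = −0.75 × (-0.799991) = 0.599993 substitutions/site.
Under a molecular clock d = 2μt, so t = d/(2μ) = 0.599993 / (2 × 8.4 × 10^-10) = 357.14 million years.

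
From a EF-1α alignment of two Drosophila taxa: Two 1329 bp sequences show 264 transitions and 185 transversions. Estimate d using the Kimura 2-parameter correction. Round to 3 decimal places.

0.466

P = 264/1329 ≈ 0.198646 and Q = 185/1329 ≈ 0.139202.
Under the Kimura two-parameter model, d = −½ ln(1 − 2P − Q) − ¼ ln(1 − 2Q).
1 − 2P − Q = 0.463506, giving −½ ln(0.463506) = 0.384468.
1 − 2Q = 0.721596, giving −¼ ln(0.721596) = 0.081572.
d = 0.384468 + 0.081572 = 0.466040.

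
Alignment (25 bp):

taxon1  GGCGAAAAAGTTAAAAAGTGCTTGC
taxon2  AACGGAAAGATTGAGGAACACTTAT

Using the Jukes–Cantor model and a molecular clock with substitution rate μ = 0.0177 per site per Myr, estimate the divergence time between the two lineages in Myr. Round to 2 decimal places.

The sequences differ at 13 of 25 sites, so p = 13/25 = 0.52.
d = −(3/4) ln(1 − 4p/3) = −0.75 ln(1 − 0.693333) = −0.75 ln(0.306667)
  = −0.75 × (-1.181993) = 0.886495 substitutions/site.
Under a molecular clock d = 2μt, so t = d/(2μ) = 0.886495 / (2 × 0.0177) = 25.04 Myr.

25.04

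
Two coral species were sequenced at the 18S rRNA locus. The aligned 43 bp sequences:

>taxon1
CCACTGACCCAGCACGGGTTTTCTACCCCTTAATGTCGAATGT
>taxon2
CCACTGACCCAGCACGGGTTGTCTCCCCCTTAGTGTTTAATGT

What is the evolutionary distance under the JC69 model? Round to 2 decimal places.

The sequences differ at 5 of 43 sites (21, 25, 33, 37, 38), so p = 5/43 ≈ 0.116279.
d = −(3/4) ln(1 − 4p/3) = −0.75 ln(1 − 0.155039) = −0.75 ln(0.844961)
  = −0.75 × (-0.168465) = 0.126349 substitutions/site.

0.13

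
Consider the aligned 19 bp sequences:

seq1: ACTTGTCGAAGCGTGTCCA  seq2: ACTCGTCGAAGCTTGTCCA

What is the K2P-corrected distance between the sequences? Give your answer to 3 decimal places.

0.114

Of 19 sites, 1 differences are transitions and 1 are transversions, so P = 1/19 ≈ 0.052632 and Q = 1/19 ≈ 0.052632.
Under the Kimura two-parameter model, d = −½ ln(1 − 2P − Q) − ¼ ln(1 − 2Q).
1 − 2P − Q = 0.842104, giving −½ ln(0.842104) = 0.085926.
1 − 2Q = 0.894736, giving −¼ ln(0.894736) = 0.027807.
d = 0.085926 + 0.027807 = 0.113733.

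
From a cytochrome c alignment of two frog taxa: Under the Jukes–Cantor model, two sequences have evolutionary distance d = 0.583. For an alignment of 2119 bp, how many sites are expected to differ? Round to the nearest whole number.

859

Invert JC69: p = (3/4)(1 − e^(−4d/3)) = 0.75 × (1 − e^(-0.777333)) = 0.75 × (1 − 0.459630) = 0.405278.
Expected differing sites = pL ≈ 0.405278 × 2119 = 858.784082 ≈ 859.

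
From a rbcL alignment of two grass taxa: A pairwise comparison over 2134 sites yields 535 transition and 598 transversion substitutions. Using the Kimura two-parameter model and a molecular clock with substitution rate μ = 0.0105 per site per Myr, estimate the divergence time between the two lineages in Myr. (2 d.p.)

46.01

P = 535/2134 ≈ 0.250703 and Q = 598/2134 ≈ 0.280225.
Under the Kimura two-parameter model, d = −½ ln(1 − 2P − Q) − ¼ ln(1 − 2Q).
1 − 2P − Q = 0.218369, giving −½ ln(0.218369) = 0.760784.
1 − 2Q = 0.43955, giving −¼ ln(0.43955) = 0.205501.
d = 0.760784 + 0.205501 = 0.966285.
Under a molecular clock d = 2μt, so t = d/(2μ) = 0.966285 / (2 × 0.0105) = 46.01 Myr.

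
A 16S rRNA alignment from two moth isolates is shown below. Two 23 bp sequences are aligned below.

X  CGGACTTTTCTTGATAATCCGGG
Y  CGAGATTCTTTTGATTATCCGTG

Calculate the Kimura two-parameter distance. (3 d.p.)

0.401

Of 23 sites, 4 differences are transitions and 3 are transversions, so P = 4/23 ≈ 0.173913 and Q = 3/23 ≈ 0.130435.
Under the Kimura two-parameter model, d = −½ ln(1 − 2P − Q) − ¼ ln(1 − 2Q).
1 − 2P − Q = 0.521739, giving −½ ln(0.521739) = 0.325294.
1 − 2Q = 0.73913, giving −¼ ln(0.73913) = 0.075570.
d = 0.325294 + 0.075570 = 0.400864.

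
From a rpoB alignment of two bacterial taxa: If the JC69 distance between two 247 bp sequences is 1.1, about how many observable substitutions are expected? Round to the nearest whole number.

143

Invert JC69: p = (3/4)(1 − e^(−4d/3)) = 0.75 × (1 − e^(-1.466667)) = 0.75 × (1 − 0.230693) = 0.576980.
Expected differing sites = pL ≈ 0.576980 × 247 = 142.51406 ≈ 143.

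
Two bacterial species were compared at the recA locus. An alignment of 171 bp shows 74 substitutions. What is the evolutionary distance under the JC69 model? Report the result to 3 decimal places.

p = 74/171 ≈ 0.432749.
d = −(3/4) ln(1 − 4p/3) = −0.75 ln(1 − 0.576999) = −0.75 ln(0.423001)
  = −0.75 × (-0.860381) = 0.645286 substitutions/site.

0.645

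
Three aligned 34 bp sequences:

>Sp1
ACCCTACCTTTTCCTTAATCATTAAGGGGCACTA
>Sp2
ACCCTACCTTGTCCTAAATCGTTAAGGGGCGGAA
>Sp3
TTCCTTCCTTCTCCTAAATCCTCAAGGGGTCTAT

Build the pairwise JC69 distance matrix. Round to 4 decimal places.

d(Sp1,Sp2) = 0.2012, d(Sp1,Sp3) = 0.4770, d(Sp2,Sp3) = 0.3734

Sp1–Sp2: 6/34 sites differ → p ≈ 0.176471, d = −0.75 ln(1 − 0.235295) = 0.201199 ≈ 0.2012.
Sp1–Sp3: 12/34 sites differ → p ≈ 0.352941, d = −0.75 ln(1 − 0.470588) = 0.476991 ≈ 0.4770.
Sp2–Sp3: 10/34 sites differ → p ≈ 0.294118, d = −0.75 ln(1 − 0.392157) = 0.373379 ≈ 0.3734.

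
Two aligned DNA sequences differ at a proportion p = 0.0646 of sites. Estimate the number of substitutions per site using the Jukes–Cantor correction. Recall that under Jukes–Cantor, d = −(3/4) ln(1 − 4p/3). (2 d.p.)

0.07

d = −(3/4) ln(1 − 4p/3) = −0.75 ln(1 − 0.086133) = −0.75 ln(0.913867)
  = −0.75 × (-0.090070) = 0.067553 substitutions/site.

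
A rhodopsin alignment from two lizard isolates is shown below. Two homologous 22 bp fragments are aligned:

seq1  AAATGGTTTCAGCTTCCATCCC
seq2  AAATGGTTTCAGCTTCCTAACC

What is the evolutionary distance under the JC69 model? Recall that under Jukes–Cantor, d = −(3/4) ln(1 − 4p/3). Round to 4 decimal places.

0.1505

The sequences differ at 3 of 22 sites (18, 19, 20), so p = 3/22 ≈ 0.136364.
d = −(3/4) ln(1 − 4p/3) = −0.75 ln(1 − 0.181819) = −0.75 ln(0.818181)
  = −0.75 × (-0.200672) = 0.150504 substitutions/site.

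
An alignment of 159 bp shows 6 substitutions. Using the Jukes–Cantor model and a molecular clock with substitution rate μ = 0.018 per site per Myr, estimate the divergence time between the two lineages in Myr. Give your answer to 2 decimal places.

1.08

p = 6/159 ≈ 0.037736.
d = −(3/4) ln(1 − 4p/3) = −0.75 ln(1 − 0.050315) = −0.75 ln(0.949685)
  = −0.75 × (-0.051625) = 0.038719 substitutions/site.
Under a molecular clock d = 2μt, so t = d/(2μ) = 0.038719 / (2 × 0.018) = 1.08 Myr.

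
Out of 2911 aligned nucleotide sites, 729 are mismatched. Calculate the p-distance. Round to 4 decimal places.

0.2504

p = 729/2911 = 0.250429… ≈ 0.2504 (to 4 d.p.).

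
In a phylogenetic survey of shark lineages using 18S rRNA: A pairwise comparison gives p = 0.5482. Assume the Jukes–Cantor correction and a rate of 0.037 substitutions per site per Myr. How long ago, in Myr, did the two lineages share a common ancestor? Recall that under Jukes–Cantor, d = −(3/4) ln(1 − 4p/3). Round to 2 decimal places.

13.31

d = −(3/4) ln(1 − 4p/3) = −0.75 ln(1 − 0.730933) = −0.75 ln(0.269067)
  = −0.75 × (-1.312795) = 0.984596 substitutions/site.
Under a molecular clock d = 2μt, so t = d/(2μ) = 0.984596 / (2 × 0.037) = 13.31 Myr.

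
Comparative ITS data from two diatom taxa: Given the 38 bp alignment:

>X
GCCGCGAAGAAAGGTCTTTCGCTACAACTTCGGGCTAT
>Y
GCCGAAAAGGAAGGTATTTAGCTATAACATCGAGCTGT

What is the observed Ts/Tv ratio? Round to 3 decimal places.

Transitions are A↔G and C↔T; transversions are all other mismatches.
Transitions: 5. Transversions: 4.
R = 5/4 = 1.250.

1.250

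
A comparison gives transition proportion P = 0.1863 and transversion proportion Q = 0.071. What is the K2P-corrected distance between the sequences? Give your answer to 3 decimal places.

0.331

Under the Kimura two-parameter model, d = −½ ln(1 − 2P − Q) − ¼ ln(1 − 2Q).
1 − 2P − Q = 0.5564, giving −½ ln(0.5564) = 0.293134.
1 − 2Q = 0.858, giving −¼ ln(0.858) = 0.038288.
d = 0.293134 + 0.038288 = 0.331422.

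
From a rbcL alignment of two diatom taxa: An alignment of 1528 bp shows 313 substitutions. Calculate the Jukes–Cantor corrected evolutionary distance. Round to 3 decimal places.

p = 313/1528 ≈ 0.204843.
d = −(3/4) ln(1 − 4p/3) = −0.75 ln(1 − 0.273124) = −0.75 ln(0.726876)
  = −0.75 × (-0.318999) = 0.239249 substitutions/site.

0.239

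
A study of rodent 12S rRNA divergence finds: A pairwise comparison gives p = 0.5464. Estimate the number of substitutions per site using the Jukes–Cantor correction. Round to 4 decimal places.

d = −(3/4) ln(1 − 4p/3) = −0.75 ln(1 − 0.728533) = −0.75 ln(0.271467)
  = −0.75 × (-1.303915) = 0.977936 substitutions/site.

0.9779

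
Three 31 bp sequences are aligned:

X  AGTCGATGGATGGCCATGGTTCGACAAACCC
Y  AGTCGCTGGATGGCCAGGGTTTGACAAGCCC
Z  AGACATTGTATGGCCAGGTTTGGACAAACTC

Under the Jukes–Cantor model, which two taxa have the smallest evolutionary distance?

X and Y

X–Y: 4/31 differ, p = 0.129, d = 0.142.
X–Z: 8/31 differ, p = 0.258, d = 0.316.
Y–Z: 8/31 differ, p = 0.258, d = 0.316.
The smallest distance is between X and Y.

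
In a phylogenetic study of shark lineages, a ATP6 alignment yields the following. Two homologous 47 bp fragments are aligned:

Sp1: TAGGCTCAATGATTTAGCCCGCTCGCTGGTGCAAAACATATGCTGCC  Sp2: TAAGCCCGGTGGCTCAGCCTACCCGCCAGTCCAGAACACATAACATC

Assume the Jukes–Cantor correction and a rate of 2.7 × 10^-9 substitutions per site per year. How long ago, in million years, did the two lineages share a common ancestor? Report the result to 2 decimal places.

The sequences differ at 20 of 47 sites, so p = 20/47 ≈ 0.425532.
d = −(3/4) ln(1 − 4p/3) = −0.75 ln(1 − 0.567376) = −0.75 ln(0.432624)
  = −0.75 × (-0.837886) = 0.628415 substitutions/site.
Under a molecular clock d = 2μt, so t = d/(2μ) = 0.628415 / (2 × 2.7 × 10^-9) = 116.37 million years.

116.37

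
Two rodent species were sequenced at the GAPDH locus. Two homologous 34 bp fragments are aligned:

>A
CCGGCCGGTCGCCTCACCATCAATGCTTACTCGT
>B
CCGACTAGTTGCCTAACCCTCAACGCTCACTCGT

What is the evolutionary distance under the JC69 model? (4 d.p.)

0.2824

The sequences differ at 8 of 34 sites (4, 6, 7, 10, 15, 19, 24, 28), so p = 8/34 ≈ 0.235294.
d = −(3/4) ln(1 − 4p/3) = −0.75 ln(1 − 0.313725) = −0.75 ln(0.686275)
  = −0.75 × (-0.376477) = 0.282358 substitutions/site.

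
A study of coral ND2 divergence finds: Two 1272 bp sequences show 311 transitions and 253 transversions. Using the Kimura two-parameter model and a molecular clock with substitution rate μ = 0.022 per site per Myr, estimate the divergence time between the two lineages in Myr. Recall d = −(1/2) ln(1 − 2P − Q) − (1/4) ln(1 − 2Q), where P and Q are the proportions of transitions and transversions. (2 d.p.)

P = 311/1272 ≈ 0.244497 and Q = 253/1272 ≈ 0.198899.
Under the Kimura two-parameter model, d = −½ ln(1 − 2P − Q) − ¼ ln(1 − 2Q).
1 − 2P − Q = 0.312107, giving −½ ln(0.312107) = 0.582205.
1 − 2Q = 0.602202, giving −¼ ln(0.602202) = 0.126791.
d = 0.582205 + 0.126791 = 0.708996.
Under a molecular clock d = 2μt, so t = d/(2μ) = 0.708996 / (2 × 0.022) = 16.11 Myr.

16.11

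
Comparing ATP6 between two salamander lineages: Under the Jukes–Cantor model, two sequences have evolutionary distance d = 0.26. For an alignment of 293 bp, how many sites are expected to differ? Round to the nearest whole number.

64

Invert JC69: p = (3/4)(1 − e^(−4d/3)) = 0.75 × (1 − e^(-0.346667)) = 0.75 × (1 − 0.707041) = 0.219719.
Expected differing sites = pL ≈ 0.219719 × 293 = 64.377667 ≈ 64.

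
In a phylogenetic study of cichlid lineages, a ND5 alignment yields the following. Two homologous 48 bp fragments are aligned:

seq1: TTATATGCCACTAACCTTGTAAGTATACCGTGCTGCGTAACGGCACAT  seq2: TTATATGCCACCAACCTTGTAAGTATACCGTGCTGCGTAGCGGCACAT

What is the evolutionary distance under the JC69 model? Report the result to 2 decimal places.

0.04

The sequences differ at 2 of 48 sites (12, 40), so p = 2/48 ≈ 0.041667.
d = −(3/4) ln(1 − 4p/3) = −0.75 ln(1 − 0.055556) = −0.75 ln(0.944444)
  = −0.75 × (-0.057159) = 0.042869 substitutions/site.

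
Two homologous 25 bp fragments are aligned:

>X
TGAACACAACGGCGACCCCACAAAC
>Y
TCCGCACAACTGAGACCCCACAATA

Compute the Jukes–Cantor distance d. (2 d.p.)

The sequences differ at 7 of 25 sites (2, 3, 4, 11, 13, 24, 25), so p = 7/25 = 0.28.
d = −(3/4) ln(1 − 4p/3) = −0.75 ln(1 − 0.373333) = −0.75 ln(0.626667)
  = −0.75 × (-0.467340) = 0.350505 substitutions/site.

0.35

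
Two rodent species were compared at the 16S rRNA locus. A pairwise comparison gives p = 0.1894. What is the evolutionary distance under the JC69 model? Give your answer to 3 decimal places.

0.218

d = −(3/4) ln(1 − 4p/3) = −0.75 ln(1 − 0.252533) = −0.75 ln(0.747467)
  = −0.75 × (-0.291065) = 0.218299 substitutions/site.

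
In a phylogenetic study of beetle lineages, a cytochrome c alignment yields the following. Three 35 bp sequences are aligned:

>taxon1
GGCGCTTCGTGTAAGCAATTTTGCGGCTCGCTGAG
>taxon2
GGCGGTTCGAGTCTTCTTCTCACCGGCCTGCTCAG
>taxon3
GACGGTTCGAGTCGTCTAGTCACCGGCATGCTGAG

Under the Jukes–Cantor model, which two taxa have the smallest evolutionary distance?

taxon2 and taxon3

taxon1–taxon2: 14/35 differ, p = 0.400, d = 0.572.
taxon1–taxon3: 13/35 differ, p = 0.371, d = 0.513.
taxon2–taxon3: 6/35 differ, p = 0.171, d = 0.195.
The smallest distance is between taxon2 and taxon3.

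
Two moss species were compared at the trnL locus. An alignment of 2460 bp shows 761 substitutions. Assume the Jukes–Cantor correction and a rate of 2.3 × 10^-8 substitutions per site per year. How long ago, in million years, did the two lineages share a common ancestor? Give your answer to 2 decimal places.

8.67

p = 761/2460 ≈ 0.30935.
d = −(3/4) ln(1 − 4p/3) = −0.75 ln(1 − 0.412467) = −0.75 ln(0.587533)
  = −0.75 × (-0.531823) = 0.398867 substitutions/site.
Under a molecular clock d = 2μt, so t = d/(2μ) = 0.398867 / (2 × 2.3 × 10^-8) = 8.67 million years.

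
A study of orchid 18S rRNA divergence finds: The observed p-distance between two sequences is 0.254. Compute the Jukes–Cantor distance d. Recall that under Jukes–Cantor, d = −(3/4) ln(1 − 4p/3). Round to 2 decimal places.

d = −(3/4) ln(1 − 4p/3) = −0.75 ln(1 − 0.338667) = −0.75 ln(0.661333)
  = −0.75 × (-0.413498) = 0.310124 substitutions/site.

0.31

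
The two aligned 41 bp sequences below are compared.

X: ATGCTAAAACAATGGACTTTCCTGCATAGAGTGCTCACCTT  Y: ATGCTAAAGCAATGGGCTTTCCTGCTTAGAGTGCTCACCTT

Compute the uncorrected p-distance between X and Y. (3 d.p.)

0.073

The sequences differ at 3 of 41 positions (sites 9, 16, 26).
p = 3/41 = 0.073170… ≈ 0.073 (to 3 d.p.).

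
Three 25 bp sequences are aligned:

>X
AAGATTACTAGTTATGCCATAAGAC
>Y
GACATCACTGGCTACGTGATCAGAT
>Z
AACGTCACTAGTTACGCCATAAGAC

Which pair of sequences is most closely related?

X–Y: 10/25 differ, p = 0.400, d = 0.572.
X–Z: 4/25 differ, p = 0.160, d = 0.180.
Y–Z: 8/25 differ, p = 0.320, d = 0.417.
The smallest distance is between X and Z.

X and Z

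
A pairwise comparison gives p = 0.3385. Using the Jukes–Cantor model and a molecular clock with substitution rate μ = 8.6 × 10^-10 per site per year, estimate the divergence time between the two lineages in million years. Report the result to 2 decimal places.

d = −(3/4) ln(1 − 4p/3) = −0.75 ln(1 − 0.451333) = −0.75 ln(0.548667)
  = −0.75 × (-0.600264) = 0.450198 substitutions/site.
Under a molecular clock d = 2μt, so t = d/(2μ) = 0.450198 / (2 × 8.6 × 10^-10) = 261.74 million years.

261.74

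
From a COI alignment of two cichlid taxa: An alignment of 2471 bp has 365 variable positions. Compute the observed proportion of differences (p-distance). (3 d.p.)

0.148

p = 365/2471 = 0.147713… ≈ 0.148 (to 3 d.p.).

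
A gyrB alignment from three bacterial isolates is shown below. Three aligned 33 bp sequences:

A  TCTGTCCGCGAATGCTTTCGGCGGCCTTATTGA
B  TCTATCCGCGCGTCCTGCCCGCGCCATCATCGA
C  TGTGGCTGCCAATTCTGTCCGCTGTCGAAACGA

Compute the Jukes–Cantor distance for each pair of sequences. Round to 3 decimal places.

d(A,B) = 0.441, d(A,C) = 0.559, d(B,C) = 0.780

A–B: 11/33 sites differ → p ≈ 0.333333, d = −0.75 ln(1 − 0.444444) = 0.440839 ≈ 0.441.
A–C: 13/33 sites differ → p ≈ 0.393939, d = −0.75 ln(1 − 0.525252) = 0.558728 ≈ 0.559.
B–C: 16/33 sites differ → p ≈ 0.484848, d = −0.75 ln(1 − 0.646464) = 0.779827 ≈ 0.780.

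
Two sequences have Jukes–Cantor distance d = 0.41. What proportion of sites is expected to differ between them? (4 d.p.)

p = (3/4)(1 − e^(−4d/3)) = 0.75 × (1 − e^(-0.546667)) = 0.75 × (1 − 0.578876) = 0.315843.

0.3158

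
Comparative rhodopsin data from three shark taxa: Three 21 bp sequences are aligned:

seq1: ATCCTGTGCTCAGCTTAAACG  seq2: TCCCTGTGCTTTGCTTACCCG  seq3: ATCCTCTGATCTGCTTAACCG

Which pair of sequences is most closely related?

seq1 and seq3

seq1–seq2: 6/21 differ, p = 0.286, d = 0.360.
seq1–seq3: 4/21 differ, p = 0.190, d = 0.220.
seq2–seq3: 6/21 differ, p = 0.286, d = 0.360.
The smallest distance is between seq1 and seq3.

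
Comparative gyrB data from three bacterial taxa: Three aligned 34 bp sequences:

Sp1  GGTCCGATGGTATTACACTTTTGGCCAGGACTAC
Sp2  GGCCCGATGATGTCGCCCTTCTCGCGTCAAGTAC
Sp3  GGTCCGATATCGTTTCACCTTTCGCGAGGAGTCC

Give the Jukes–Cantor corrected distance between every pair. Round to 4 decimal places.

d(Sp1,Sp2) = 0.5347, d(Sp1,Sp3) = 0.3734, d(Sp2,Sp3) = 0.5347

Sp1–Sp2: 13/34 sites differ → p ≈ 0.382353, d = −0.75 ln(1 − 0.509804) = 0.534712 ≈ 0.5347.
Sp1–Sp3: 10/34 sites differ → p ≈ 0.294118, d = −0.75 ln(1 − 0.392157) = 0.373379 ≈ 0.3734.
Sp2–Sp3: 13/34 sites differ → p ≈ 0.382353, d = −0.75 ln(1 − 0.509804) = 0.534712 ≈ 0.5347.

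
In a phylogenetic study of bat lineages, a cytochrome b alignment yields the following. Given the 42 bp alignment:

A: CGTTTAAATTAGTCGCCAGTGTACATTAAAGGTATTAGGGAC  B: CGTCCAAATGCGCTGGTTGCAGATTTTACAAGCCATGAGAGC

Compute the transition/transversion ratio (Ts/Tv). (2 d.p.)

Transitions are A↔G and C↔T; transversions are all other mismatches.
Transitions: 14. Transversions: 9.
R = 14/9 = 1.555555… ≈ 1.56 (to 2 d.p.).

1.56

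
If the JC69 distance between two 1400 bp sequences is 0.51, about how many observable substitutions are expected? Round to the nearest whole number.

518

Invert JC69: p = (3/4)(1 − e^(−4d/3)) = 0.75 × (1 − e^(-0.68)) = 0.75 × (1 − 0.506617) = 0.370037.
Expected differing sites = pL ≈ 0.370037 × 1400 = 518.0518 ≈ 518.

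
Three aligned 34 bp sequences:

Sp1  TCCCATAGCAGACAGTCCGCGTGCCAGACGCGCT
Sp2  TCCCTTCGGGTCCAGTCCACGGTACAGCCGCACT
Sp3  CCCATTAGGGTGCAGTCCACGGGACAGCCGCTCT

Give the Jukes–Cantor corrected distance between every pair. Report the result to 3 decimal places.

d(Sp1,Sp2) = 0.477, d(Sp1,Sp3) = 0.477, d(Sp2,Sp3) = 0.201

Sp1–Sp2: 12/34 sites differ → p ≈ 0.352941, d = −0.75 ln(1 − 0.470588) = 0.476991 ≈ 0.477.
Sp1–Sp3: 12/34 sites differ → p ≈ 0.352941, d = −0.75 ln(1 − 0.470588) = 0.476991 ≈ 0.477.
Sp2–Sp3: 6/34 sites differ → p ≈ 0.176471, d = −0.75 ln(1 − 0.235295) = 0.201199 ≈ 0.201.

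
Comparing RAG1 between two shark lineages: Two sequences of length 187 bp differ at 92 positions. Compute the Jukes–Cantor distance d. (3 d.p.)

p = 92/187 ≈ 0.491979.
d = −(3/4) ln(1 − 4p/3) = −0.75 ln(1 − 0.655972) = −0.75 ln(0.344028)
  = −0.75 × (-1.067032) = 0.800274 substitutions/site.

0.800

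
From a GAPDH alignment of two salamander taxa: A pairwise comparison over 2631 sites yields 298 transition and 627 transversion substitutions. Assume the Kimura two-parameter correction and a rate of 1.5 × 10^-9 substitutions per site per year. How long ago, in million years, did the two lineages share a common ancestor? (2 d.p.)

P = 298/2631 ≈ 0.113265 and Q = 627/2631 ≈ 0.238312.
Under the Kimura two-parameter model, d = −½ ln(1 − 2P − Q) − ¼ ln(1 − 2Q).
1 − 2P − Q = 0.535158, giving −½ ln(0.535158) = 0.312597.
1 − 2Q = 0.523376, giving −¼ ln(0.523376) = 0.161864.
d = 0.312597 + 0.161864 = 0.474461.
Under a molecular clock d = 2μt, so t = d/(2μ) = 0.474461 / (2 × 1.5 × 10^-9) = 158.15 million years.

158.15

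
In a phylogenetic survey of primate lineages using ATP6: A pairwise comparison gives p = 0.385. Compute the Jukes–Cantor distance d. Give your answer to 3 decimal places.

d = −(3/4) ln(1 − 4p/3) = −0.75 ln(1 − 0.513333) = −0.75 ln(0.486667)
  = −0.75 × (-0.720175) = 0.540131 substitutions/site.

0.540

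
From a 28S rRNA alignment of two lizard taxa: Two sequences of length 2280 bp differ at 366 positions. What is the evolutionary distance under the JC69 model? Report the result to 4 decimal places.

p = 366/2280 ≈ 0.160526.
d = −(3/4) ln(1 − 4p/3) = −0.75 ln(1 − 0.214035) = −0.75 ln(0.785965)
  = −0.75 × (-0.240843) = 0.180632 substitutions/site.

0.1806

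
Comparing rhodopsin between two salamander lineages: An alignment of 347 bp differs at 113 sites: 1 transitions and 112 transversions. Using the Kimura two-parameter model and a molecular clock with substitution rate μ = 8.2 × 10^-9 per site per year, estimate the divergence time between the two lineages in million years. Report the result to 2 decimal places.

P = 1/347 ≈ 0.002882 and Q = 112/347 ≈ 0.322767.
Under the Kimura two-parameter model, d = −½ ln(1 − 2P − Q) − ¼ ln(1 − 2Q).
1 − 2P − Q = 0.671469, giving −½ ln(0.671469) = 0.199144.
1 − 2Q = 0.354466, giving −¼ ln(0.354466) = 0.259286.
d = 0.199144 + 0.259286 = 0.458430.
Under a molecular clock d = 2μt, so t = d/(2μ) = 0.458430 / (2 × 8.2 × 10^-9) = 27.95 million years.

27.95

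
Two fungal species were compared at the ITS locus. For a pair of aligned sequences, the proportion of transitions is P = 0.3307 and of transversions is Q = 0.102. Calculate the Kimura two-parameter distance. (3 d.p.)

0.778

Under the Kimura two-parameter model, d = −½ ln(1 − 2P − Q) − ¼ ln(1 − 2Q).
1 − 2P − Q = 0.2366, giving −½ ln(0.2366) = 0.720692.
1 − 2Q = 0.796, giving −¼ ln(0.796) = 0.057039.
d = 0.720692 + 0.057039 = 0.777731.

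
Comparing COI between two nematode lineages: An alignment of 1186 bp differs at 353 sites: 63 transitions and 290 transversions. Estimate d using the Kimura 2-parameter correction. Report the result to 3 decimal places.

0.384

P = 63/1186 ≈ 0.05312 and Q = 290/1186 ≈ 0.244519.
Under the Kimura two-parameter model, d = −½ ln(1 − 2P − Q) − ¼ ln(1 − 2Q).
1 − 2P − Q = 0.649241, giving −½ ln(0.649241) = 0.215976.
1 − 2Q = 0.510962, giving −¼ ln(0.510962) = 0.167865.
d = 0.215976 + 0.167865 = 0.383841.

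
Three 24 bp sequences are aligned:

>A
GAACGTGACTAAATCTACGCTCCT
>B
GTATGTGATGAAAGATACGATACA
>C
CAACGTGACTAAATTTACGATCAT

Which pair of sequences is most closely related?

A–B: 9/24 differ, p = 0.375, d = 0.520.
A–C: 4/24 differ, p = 0.167, d = 0.188.
B–C: 10/24 differ, p = 0.417, d = 0.608.
The smallest distance is between A and C.

A and C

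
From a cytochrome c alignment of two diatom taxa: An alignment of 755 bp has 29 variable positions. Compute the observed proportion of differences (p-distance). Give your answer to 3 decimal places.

p = 29/755 = 0.038410… ≈ 0.038 (to 3 d.p.).

0.038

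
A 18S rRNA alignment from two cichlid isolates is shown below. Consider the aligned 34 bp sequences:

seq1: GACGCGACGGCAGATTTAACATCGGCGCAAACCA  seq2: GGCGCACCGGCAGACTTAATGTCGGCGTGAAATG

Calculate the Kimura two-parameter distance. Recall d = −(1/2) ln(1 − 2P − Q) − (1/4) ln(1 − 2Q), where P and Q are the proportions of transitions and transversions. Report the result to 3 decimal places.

Of 34 sites, 9 differences are transitions and 2 are transversions, so P = 9/34 ≈ 0.264706 and Q = 2/34 ≈ 0.058824.
Under the Kimura two-parameter model, d = −½ ln(1 − 2P − Q) − ¼ ln(1 − 2Q).
1 − 2P − Q = 0.411764, giving −½ ln(0.411764) = 0.443652.
1 − 2Q = 0.882352, giving −¼ ln(0.882352) = 0.031291.
d = 0.443652 + 0.031291 = 0.474943.

0.475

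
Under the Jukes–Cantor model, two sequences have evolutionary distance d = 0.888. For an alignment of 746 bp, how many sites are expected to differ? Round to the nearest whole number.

388

Invert JC69: p = (3/4)(1 − e^(−4d/3)) = 0.75 × (1 − e^(-1.184)) = 0.75 × (1 − 0.306052) = 0.520461.
Expected differing sites = pL ≈ 0.520461 × 746 = 388.263906 ≈ 388.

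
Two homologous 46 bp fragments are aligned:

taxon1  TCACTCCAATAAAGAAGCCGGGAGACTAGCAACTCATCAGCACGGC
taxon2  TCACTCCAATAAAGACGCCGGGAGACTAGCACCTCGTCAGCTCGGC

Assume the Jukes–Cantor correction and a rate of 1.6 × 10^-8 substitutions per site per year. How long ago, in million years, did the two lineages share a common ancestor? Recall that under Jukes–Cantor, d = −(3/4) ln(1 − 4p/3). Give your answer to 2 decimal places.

The sequences differ at 4 of 46 sites (16, 32, 36, 42), so p = 4/46 ≈ 0.086957.
d = −(3/4) ln(1 − 4p/3) = −0.75 ln(1 − 0.115943) = −0.75 ln(0.884057)
  = −0.75 × (-0.123234) = 0.092426 substitutions/site.
Under a molecular clock d = 2μt, so t = d/(2μ) = 0.092426 / (2 × 1.6 × 10^-8) = 2.89 million years.

2.89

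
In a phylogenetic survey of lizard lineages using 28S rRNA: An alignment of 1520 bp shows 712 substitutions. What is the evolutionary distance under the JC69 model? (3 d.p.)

0.735

p = 712/1520 ≈ 0.468421.
d = −(3/4) ln(1 − 4p/3) = −0.75 ln(1 − 0.624561) = −0.75 ln(0.375439)
  = −0.75 × (-0.979659) = 0.734744 substitutions/site.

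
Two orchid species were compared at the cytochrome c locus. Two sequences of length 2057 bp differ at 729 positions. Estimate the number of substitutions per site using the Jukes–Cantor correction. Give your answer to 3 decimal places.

p = 729/2057 ≈ 0.3544.
d = −(3/4) ln(1 − 4p/3) = −0.75 ln(1 − 0.472533) = −0.75 ln(0.527467)
  = −0.75 × (-0.639669) = 0.479752 substitutions/site.

0.480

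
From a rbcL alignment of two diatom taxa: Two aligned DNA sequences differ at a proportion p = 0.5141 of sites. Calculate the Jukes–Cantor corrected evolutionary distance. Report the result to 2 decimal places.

d = −(3/4) ln(1 − 4p/3) = −0.75 ln(1 − 0.685467) = −0.75 ln(0.314533)
  = −0.75 × (-1.156666) = 0.867500 substitutions/site.

0.87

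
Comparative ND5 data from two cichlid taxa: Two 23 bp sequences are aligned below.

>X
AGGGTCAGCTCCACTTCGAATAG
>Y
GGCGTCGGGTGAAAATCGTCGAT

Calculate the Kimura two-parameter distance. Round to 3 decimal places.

Of 23 sites, 2 differences are transitions and 10 are transversions, so P = 2/23 ≈ 0.086957 and Q = 10/23 ≈ 0.434783.
Under the Kimura two-parameter model, d = −½ ln(1 − 2P − Q) − ¼ ln(1 − 2Q).
1 − 2P − Q = 0.391303, giving −½ ln(0.391303) = 0.469137.
1 − 2Q = 0.130434, giving −¼ ln(0.130434) = 0.509222.
d = 0.469137 + 0.509222 = 0.978359.

0.978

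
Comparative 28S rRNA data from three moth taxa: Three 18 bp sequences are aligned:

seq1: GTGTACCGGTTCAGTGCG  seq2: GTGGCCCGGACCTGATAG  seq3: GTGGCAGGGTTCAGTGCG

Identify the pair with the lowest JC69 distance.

seq1–seq2: 8/18 differ, p = 0.444, d = 0.673.
seq1–seq3: 4/18 differ, p = 0.222, d = 0.264.
seq2–seq3: 8/18 differ, p = 0.444, d = 0.673.
The smallest distance is between seq1 and seq3.

seq1 and seq3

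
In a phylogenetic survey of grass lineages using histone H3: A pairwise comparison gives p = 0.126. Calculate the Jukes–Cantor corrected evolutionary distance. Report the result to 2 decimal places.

0.14

d = −(3/4) ln(1 − 4p/3) = −0.75 ln(1 − 0.168) = −0.75 ln(0.832)
  = −0.75 × (-0.183923) = 0.137942 substitutions/site.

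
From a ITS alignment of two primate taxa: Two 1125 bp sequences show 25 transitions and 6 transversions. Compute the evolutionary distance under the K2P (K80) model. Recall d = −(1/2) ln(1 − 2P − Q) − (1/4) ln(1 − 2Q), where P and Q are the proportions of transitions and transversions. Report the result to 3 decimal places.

P = 25/1125 ≈ 0.022222 and Q = 6/1125 ≈ 0.005333.
Under the Kimura two-parameter model, d = −½ ln(1 − 2P − Q) − ¼ ln(1 − 2Q).
1 − 2P − Q = 0.950223, giving −½ ln(0.950223) = 0.025529.
1 − 2Q = 0.989334, giving −¼ ln(0.989334) = 0.002681.
d = 0.025529 + 0.002681 = 0.028210.

0.028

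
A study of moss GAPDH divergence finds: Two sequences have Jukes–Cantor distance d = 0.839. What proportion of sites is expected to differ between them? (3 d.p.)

0.505

p = (3/4)(1 − e^(−4d/3)) = 0.75 × (1 − e^(-1.118667)) = 0.75 × (1 − 0.326715) = 0.504964.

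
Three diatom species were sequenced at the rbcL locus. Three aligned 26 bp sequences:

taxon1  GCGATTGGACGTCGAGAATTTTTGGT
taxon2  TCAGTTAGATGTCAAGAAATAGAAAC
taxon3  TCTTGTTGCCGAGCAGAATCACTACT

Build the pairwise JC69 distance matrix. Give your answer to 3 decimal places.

d(taxon1,taxon2) = 0.824, d(taxon1,taxon3) = 0.949, d(taxon2,taxon3) = 1.100

taxon1–taxon2: 13/26 sites differ → p = 0.5, d = −0.75 ln(1 − 0.666667) = 0.823960 ≈ 0.824.
taxon1–taxon3: 14/26 sites differ → p ≈ 0.538462, d = −0.75 ln(1 − 0.717949) = 0.949251 ≈ 0.949.
taxon2–taxon3: 15/26 sites differ → p ≈ 0.576923, d = −0.75 ln(1 − 0.769231) = 1.099754 ≈ 1.100.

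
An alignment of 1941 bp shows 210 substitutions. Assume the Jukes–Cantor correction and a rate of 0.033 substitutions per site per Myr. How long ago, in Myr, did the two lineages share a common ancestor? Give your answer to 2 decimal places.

1.77

p = 210/1941 ≈ 0.108192.
d = −(3/4) ln(1 − 4p/3) = −0.75 ln(1 − 0.144256) = −0.75 ln(0.855744)
  = −0.75 × (-0.155784) = 0.116838 substitutions/site.
Under a molecular clock d = 2μt, so t = d/(2μ) = 0.116838 / (2 × 0.033) = 1.77 Myr.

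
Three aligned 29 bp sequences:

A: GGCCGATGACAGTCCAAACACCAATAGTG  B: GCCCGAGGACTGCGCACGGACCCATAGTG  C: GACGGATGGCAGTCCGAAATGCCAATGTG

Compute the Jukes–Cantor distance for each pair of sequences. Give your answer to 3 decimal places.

A–B: 9/29 sites differ → p ≈ 0.310345, d = −0.75 ln(1 − 0.413793) = 0.400562 ≈ 0.401.
A–C: 10/29 sites differ → p ≈ 0.344828, d = −0.75 ln(1 − 0.459771) = 0.461822 ≈ 0.462.
B–C: 15/29 sites differ → p ≈ 0.517241, d = −0.75 ln(1 − 0.689655) = 0.877553 ≈ 0.878.

d(A,B) = 0.401, d(A,C) = 0.462, d(B,C) = 0.878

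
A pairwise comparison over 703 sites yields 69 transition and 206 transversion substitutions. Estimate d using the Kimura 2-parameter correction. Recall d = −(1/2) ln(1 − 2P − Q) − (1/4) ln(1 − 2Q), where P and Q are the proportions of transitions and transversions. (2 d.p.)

0.56

P = 69/703 ≈ 0.098151 and Q = 206/703 ≈ 0.29303.
Under the Kimura two-parameter model, d = −½ ln(1 − 2P − Q) − ¼ ln(1 − 2Q).
1 − 2P − Q = 0.510668, giving −½ ln(0.510668) = 0.336018.
1 − 2Q = 0.41394, giving −¼ ln(0.41394) = 0.220509.
d = 0.336018 + 0.220509 = 0.556527.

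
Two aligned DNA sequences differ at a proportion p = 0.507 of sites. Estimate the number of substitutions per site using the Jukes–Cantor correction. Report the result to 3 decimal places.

0.845

d = −(3/4) ln(1 − 4p/3) = −0.75 ln(1 − 0.676) = −0.75 ln(0.324)
  = −0.75 × (-1.127012) = 0.845259 substitutions/site.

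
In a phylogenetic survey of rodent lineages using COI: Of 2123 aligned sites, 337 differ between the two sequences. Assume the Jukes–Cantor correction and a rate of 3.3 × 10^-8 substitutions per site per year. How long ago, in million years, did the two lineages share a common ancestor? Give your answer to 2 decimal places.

p = 337/2123 ≈ 0.158738.
d = −(3/4) ln(1 − 4p/3) = −0.75 ln(1 − 0.211651) = −0.75 ln(0.788349)
  = −0.75 × (-0.237814) = 0.178361 substitutions/site.
Under a molecular clock d = 2μt, so t = d/(2μ) = 0.178361 / (2 × 3.3 × 10^-8) = 2.70 million years.

2.70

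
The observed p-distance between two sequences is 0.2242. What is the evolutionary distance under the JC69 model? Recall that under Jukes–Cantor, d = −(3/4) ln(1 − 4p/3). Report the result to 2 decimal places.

0.27

d = −(3/4) ln(1 − 4p/3) = −0.75 ln(1 − 0.298933) = −0.75 ln(0.701067)
  = −0.75 × (-0.355152) = 0.266364 substitutions/site.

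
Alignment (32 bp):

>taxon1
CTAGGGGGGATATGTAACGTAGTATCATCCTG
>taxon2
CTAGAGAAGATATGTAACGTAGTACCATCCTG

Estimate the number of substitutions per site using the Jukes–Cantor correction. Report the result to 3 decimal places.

The sequences differ at 4 of 32 sites (5, 7, 8, 25), so p = 4/32 = 0.125.
d = −(3/4) ln(1 − 4p/3) = −0.75 ln(1 − 0.166667) = −0.75 ln(0.833333)
  = −0.75 × (-0.182322) = 0.136742 substitutions/site.

0.137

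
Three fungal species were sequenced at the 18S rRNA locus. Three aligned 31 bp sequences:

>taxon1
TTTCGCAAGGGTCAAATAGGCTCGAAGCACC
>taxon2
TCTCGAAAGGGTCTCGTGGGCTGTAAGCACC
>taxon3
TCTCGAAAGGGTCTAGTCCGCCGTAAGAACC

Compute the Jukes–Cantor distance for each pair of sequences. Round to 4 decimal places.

d(taxon1,taxon2) = 0.3163, d(taxon1,taxon3) = 0.4217, d(taxon2,taxon3) = 0.1816

taxon1–taxon2: 8/31 sites differ → p ≈ 0.258065, d = −0.75 ln(1 − 0.344087) = 0.316295 ≈ 0.3163.
taxon1–taxon3: 10/31 sites differ → p ≈ 0.322581, d = −0.75 ln(1 − 0.430108) = 0.421731 ≈ 0.4217.
taxon2–taxon3: 5/31 sites differ → p ≈ 0.16129, d = −0.75 ln(1 − 0.215053) = 0.181604 ≈ 0.1816.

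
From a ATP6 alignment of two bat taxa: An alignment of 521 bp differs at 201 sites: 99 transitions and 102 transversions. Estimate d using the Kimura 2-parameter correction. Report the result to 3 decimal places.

0.553

P = 99/521 ≈ 0.190019 and Q = 102/521 ≈ 0.195777.
Under the Kimura two-parameter model, d = −½ ln(1 − 2P − Q) − ¼ ln(1 − 2Q).
1 − 2P − Q = 0.424185, giving −½ ln(0.424185) = 0.428793.
1 − 2Q = 0.608446, giving −¼ ln(0.608446) = 0.124212.
d = 0.428793 + 0.124212 = 0.553005.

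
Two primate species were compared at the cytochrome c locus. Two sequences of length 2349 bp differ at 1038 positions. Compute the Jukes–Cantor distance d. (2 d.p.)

0.67

p = 1038/2349 ≈ 0.44189.
d = −(3/4) ln(1 − 4p/3) = −0.75 ln(1 − 0.589187) = −0.75 ln(0.410813)
  = −0.75 × (-0.889617) = 0.667213 substitutions/site.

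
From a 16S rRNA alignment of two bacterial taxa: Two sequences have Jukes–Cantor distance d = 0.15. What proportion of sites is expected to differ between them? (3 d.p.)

0.136

p = (3/4)(1 − e^(−4d/3)) = 0.75 × (1 − e^(-0.2)) = 0.75 × (1 − 0.818731) = 0.135952.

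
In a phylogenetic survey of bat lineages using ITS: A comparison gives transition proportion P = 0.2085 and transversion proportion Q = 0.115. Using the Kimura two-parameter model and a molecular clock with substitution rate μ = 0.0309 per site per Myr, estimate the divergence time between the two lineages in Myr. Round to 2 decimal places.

Under the Kimura two-parameter model, d = −½ ln(1 − 2P − Q) − ¼ ln(1 − 2Q).
1 − 2P − Q = 0.468, giving −½ ln(0.468) = 0.379643.
1 − 2Q = 0.77, giving −¼ ln(0.77) = 0.065341.
d = 0.379643 + 0.065341 = 0.444984.
Under a molecular clock d = 2μt, so t = d/(2μ) = 0.444984 / (2 × 0.0309) = 7.20 Myr.

7.20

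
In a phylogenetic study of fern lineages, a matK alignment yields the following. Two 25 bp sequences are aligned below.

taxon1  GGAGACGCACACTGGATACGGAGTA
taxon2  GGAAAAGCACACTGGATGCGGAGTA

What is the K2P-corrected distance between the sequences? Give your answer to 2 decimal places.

0.13

Of 25 sites, 2 differences are transitions and 1 are transversions, so P = 2/25 = 0.08 and Q = 1/25 = 0.04.
Under the Kimura two-parameter model, d = −½ ln(1 − 2P − Q) − ¼ ln(1 − 2Q).
1 − 2P − Q = 0.8, giving −½ ln(0.8) = 0.111572.
1 − 2Q = 0.92, giving −¼ ln(0.92) = 0.020845.
d = 0.111572 + 0.020845 = 0.132417.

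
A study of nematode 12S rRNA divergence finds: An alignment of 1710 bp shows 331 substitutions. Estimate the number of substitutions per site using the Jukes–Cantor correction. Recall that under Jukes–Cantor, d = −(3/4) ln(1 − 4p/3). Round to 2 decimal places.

0.22

p = 331/1710 ≈ 0.193567.
d = −(3/4) ln(1 − 4p/3) = −0.75 ln(1 − 0.258089) = −0.75 ln(0.741911)
  = −0.75 × (-0.298526) = 0.223895 substitutions/site.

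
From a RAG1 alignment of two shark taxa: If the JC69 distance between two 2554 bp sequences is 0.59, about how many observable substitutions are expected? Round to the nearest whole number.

1043

Invert JC69: p = (3/4)(1 − e^(−4d/3)) = 0.75 × (1 − e^(-0.786667)) = 0.75 × (1 − 0.455360) = 0.408480.
Expected differing sites = pL ≈ 0.408480 × 2554 = 1043.25792 ≈ 1043.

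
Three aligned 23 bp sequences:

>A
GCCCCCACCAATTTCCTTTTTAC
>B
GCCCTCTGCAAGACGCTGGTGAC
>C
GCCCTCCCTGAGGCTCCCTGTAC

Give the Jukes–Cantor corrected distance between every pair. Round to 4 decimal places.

d(A,B) = 0.6501, d(A,C) = 0.7614, d(B,C) = 0.7614

A–B: 10/23 sites differ → p ≈ 0.434783, d = −0.75 ln(1 − 0.579711) = 0.650110 ≈ 0.6501.
A–C: 11/23 sites differ → p ≈ 0.478261, d = −0.75 ln(1 − 0.637681) = 0.761423 ≈ 0.7614.
B–C: 11/23 sites differ → p ≈ 0.478261, d = −0.75 ln(1 − 0.637681) = 0.761423 ≈ 0.7614.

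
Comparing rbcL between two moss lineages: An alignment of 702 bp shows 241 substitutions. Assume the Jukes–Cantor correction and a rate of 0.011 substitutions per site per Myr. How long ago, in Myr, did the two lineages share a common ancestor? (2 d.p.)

p = 241/702 ≈ 0.343305.
d = −(3/4) ln(1 − 4p/3) = −0.75 ln(1 − 0.45774) = −0.75 ln(0.54226)
  = −0.75 × (-0.612010) = 0.459008 substitutions/site.
Under a molecular clock d = 2μt, so t = d/(2μ) = 0.459008 / (2 × 0.011) = 20.86 Myr.

20.86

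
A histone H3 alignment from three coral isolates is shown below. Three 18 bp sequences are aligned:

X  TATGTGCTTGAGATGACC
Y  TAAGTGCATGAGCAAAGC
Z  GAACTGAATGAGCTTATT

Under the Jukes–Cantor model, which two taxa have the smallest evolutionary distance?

X and Y

X–Y: 6/18 differ, p = 0.333, d = 0.441.
X–Z: 9/18 differ, p = 0.500, d = 0.824.
Y–Z: 7/18 differ, p = 0.389, d = 0.548.
The smallest distance is between X and Y.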